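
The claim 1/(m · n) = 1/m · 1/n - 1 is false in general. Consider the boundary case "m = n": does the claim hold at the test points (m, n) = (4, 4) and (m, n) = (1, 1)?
At (4, 4): LHS = 1/16 ≠ RHS = -15/16
At (1, 1): LHS = 1 ≠ RHS = 0

Answer: No, fails at both test points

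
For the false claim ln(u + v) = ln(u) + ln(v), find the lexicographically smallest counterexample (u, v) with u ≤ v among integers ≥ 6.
(u, v) = (6, 6)

Substituting (6, 6) into the claim:
LHS = ln(6 + 6) = ln(12) ≈ 2.485
RHS = ln(6) + ln(6) = 2·ln(6) ≈ 3.584

Since LHS ≠ RHS, this pair disproves the claim, and no lexicographically smaller pair (u ≤ v, integers ≥ 6) does.

For instance (6, 13) is also a counterexample (LHS = ln(19) ≈ 2.944, RHS = ln(6) + ln(13) ≈ 4.357), but it's lexicographically larger.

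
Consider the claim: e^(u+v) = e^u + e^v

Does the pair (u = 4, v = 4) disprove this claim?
Yes

Substituting u = 4, v = 4:
LHS = e^(4+4) = e^8 ≈ 2981
RHS = e^4 + e^4 = 2·e^4 ≈ 109.2

Since LHS ≠ RHS, this pair disproves the claim.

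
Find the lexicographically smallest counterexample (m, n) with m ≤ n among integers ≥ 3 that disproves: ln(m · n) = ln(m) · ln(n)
Substituting (3, 3) into the claim:
LHS = ln(3 · 3) = ln(9) ≈ 2.197
RHS = ln(3) · ln(3) = ln(3)² ≈ 1.207

Since LHS ≠ RHS, this pair disproves the claim, and no lexicographically smaller pair (m ≤ n, integers ≥ 3) does.

For instance (3, 10) is also a counterexample (LHS = ln(30) ≈ 3.401, RHS = ln(3)·ln(10) ≈ 2.53), but it's lexicographically larger.

Answer: (m, n) = (3, 3)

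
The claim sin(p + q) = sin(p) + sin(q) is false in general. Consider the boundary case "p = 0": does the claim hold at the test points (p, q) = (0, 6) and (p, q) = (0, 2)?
Yes, holds at both test points

At (0, 6): LHS = sin(6) ≈ -0.2794, RHS = sin(6) ≈ -0.2794 → equal
At (0, 2): LHS = sin(2) ≈ 0.9093, RHS = sin(2) ≈ 0.9093 → equal

So the claim does hold at both of these boundary points, even though it is not an identity.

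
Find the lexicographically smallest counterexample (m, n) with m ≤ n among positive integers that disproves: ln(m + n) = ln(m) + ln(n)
Substituting (1, 1) into the claim:
LHS = ln(1 + 1) = ln(2) ≈ 0.6931
RHS = ln(1) + ln(1) = 0

Since LHS ≠ RHS, this pair disproves the claim, and no lexicographically smaller pair (m ≤ n, positive integers) does.

For instance (3, 3) is also a counterexample (LHS = ln(6) ≈ 1.792, RHS = 2·ln(3) ≈ 2.197), but it's lexicographically larger.

Answer: (m, n) = (1, 1)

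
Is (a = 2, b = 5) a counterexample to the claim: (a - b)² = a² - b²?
Substituting a = 2, b = 5:
LHS = (2 - 5)² = 9
RHS = 2² - 5² = -21

Since LHS ≠ RHS, this pair disproves the claim.

Answer: Yes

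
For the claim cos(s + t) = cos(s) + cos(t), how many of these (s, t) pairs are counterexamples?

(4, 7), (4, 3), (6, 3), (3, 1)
Testing each pair:
(4, 7): LHS = cos(11) ≈ 0.004426, RHS = cos(4) + cos(7) ≈ 0.1003 → counterexample
(4, 3): LHS = cos(7) ≈ 0.7539, RHS = cos(3) + cos(4) ≈ -1.644 → counterexample
(6, 3): LHS = cos(9) ≈ -0.9111, RHS = cos(3) + cos(6) ≈ -0.02982 → counterexample
(3, 1): LHS = cos(4) ≈ -0.6536, RHS = cos(3) + cos(1) ≈ -0.4497 → counterexample

That makes 4 counterexamples.

Answer: 4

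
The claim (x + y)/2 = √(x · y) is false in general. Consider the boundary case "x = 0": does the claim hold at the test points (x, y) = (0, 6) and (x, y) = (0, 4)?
At (0, 6): LHS = 3 ≠ RHS = 0
At (0, 4): LHS = 2 ≠ RHS = 0

Answer: No, fails at both test points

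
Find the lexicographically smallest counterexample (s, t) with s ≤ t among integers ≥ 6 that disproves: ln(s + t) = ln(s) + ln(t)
(s, t) = (6, 6)

Substituting (6, 6) into the claim:
LHS = ln(6 + 6) = ln(12) ≈ 2.485
RHS = ln(6) + ln(6) = 2·ln(6) ≈ 3.584

Since LHS ≠ RHS, this pair disproves the claim, and no lexicographically smaller pair (s ≤ t, integers ≥ 6) does.

For instance (7, 9) is also a counterexample (LHS = ln(16) ≈ 2.773, RHS = ln(7) + ln(9) ≈ 4.143), but it's lexicographically larger.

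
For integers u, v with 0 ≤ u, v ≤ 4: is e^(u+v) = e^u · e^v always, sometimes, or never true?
The identity holds for every pair in the range. For instance at (u, v) = (1, 0): both sides equal e ≈ 2.718.

Answer: Always true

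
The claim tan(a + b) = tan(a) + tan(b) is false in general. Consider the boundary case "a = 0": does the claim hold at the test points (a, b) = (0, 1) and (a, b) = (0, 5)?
At (0, 1): LHS = tan(1) ≈ 1.557, RHS = tan(1) ≈ 1.557 → equal
At (0, 5): LHS = tan(5) ≈ -3.381, RHS = tan(5) ≈ -3.381 → equal

So the claim does hold at both of these boundary points, even though it is not an identity.

Answer: Yes, holds at both test points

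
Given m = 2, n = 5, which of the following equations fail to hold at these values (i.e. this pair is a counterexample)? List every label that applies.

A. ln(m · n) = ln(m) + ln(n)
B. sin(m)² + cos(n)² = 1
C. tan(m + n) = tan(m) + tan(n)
Evaluating each claim at the given values:
A. LHS = ln(10) ≈ 2.303, RHS = ln(2) + ln(5) ≈ 2.303 → holds here (LHS = RHS)
B. LHS = cos(5)² + sin(2)² ≈ 0.9073, RHS = 1 → fails here (LHS ≠ RHS)
C. LHS = tan(7) ≈ 0.8714, RHS = tan(5) + tan(2) ≈ -5.566 → fails here (LHS ≠ RHS)

Answer: B, C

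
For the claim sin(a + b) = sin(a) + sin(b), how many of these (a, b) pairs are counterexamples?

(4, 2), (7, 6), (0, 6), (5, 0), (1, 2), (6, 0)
3

Testing each pair:
(4, 2): LHS = sin(6) ≈ -0.2794, RHS = sin(4) + sin(2) ≈ 0.1525 → counterexample
(7, 6): LHS = sin(13) ≈ 0.4202, RHS = sin(6) + sin(7) ≈ 0.3776 → counterexample
(0, 6): LHS = sin(6) ≈ -0.2794, RHS = sin(6) ≈ -0.2794 → satisfies claim
(5, 0): LHS = sin(5) ≈ -0.9589, RHS = sin(5) ≈ -0.9589 → satisfies claim
(1, 2): LHS = sin(3) ≈ 0.1411, RHS = sin(1) + sin(2) ≈ 1.751 → counterexample
(6, 0): LHS = sin(6) ≈ -0.2794, RHS = sin(6) ≈ -0.2794 → satisfies claim

That makes 3 counterexamples.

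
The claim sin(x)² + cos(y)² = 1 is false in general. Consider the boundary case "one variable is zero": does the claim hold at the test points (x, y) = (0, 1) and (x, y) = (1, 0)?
No, fails at both test points

At (0, 1): LHS = cos(1)² ≈ 0.2919 ≠ RHS = 1
At (1, 0): LHS = sin(1)² + 1 ≈ 1.708 ≠ RHS = 1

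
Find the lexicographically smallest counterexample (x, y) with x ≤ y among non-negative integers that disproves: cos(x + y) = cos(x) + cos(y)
(x, y) = (0, 0)

Substituting (0, 0) into the claim:
LHS = cos(0 + 0) = 1
RHS = cos(0) + cos(0) = 2

Since LHS ≠ RHS, this pair disproves the claim, and no lexicographically smaller pair (x ≤ y, non-negative integers) does.

For instance (0, 6) is also a counterexample (LHS = cos(6) ≈ 0.9602, RHS = cos(6) + 1 ≈ 1.96), but it's lexicographically larger.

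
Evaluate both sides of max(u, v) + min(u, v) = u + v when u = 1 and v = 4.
LHS = max(1, 4) + min(1, 4) = 5
RHS = 1 + 4 = 5

LHS = RHS: the two sides agree.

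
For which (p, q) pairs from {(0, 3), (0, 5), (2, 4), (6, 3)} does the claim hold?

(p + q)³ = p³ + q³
(0, 3), (0, 5)

Testing each pair:
(0, 3): LHS = 27, RHS = 27 → holds
(0, 5): LHS = 125, RHS = 125 → holds
(2, 4): LHS = 216, RHS = 72 → fails
(6, 3): LHS = 729, RHS = 243 → fails

2 of 4 pairs satisfy the claim.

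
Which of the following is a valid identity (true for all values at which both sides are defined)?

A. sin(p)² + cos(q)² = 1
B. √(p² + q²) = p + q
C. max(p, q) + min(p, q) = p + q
A: fails at (6, 7) — LHS = sin(6)² + cos(7)² ≈ 0.6464, RHS = 1.
B: fails at (3, 3) — LHS = 3·√(2) ≈ 4.243, RHS = 6.
C: holds — e.g. at (6, 7), both sides equal 13.

Answer: C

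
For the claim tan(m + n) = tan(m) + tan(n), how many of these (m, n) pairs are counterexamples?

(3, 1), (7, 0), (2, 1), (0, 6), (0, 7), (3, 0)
Testing each pair:
(3, 1): LHS = tan(4) ≈ 1.158, RHS = tan(3) + tan(1) ≈ 1.415 → counterexample
(7, 0): LHS = tan(7) ≈ 0.8714, RHS = tan(7) ≈ 0.8714 → satisfies claim
(2, 1): LHS = tan(3) ≈ -0.1425, RHS = tan(2) + tan(1) ≈ -0.6276 → counterexample
(0, 6): LHS = tan(6) ≈ -0.291, RHS = tan(6) ≈ -0.291 → satisfies claim
(0, 7): LHS = tan(7) ≈ 0.8714, RHS = tan(7) ≈ 0.8714 → satisfies claim
(3, 0): LHS = tan(3) ≈ -0.1425, RHS = tan(3) ≈ -0.1425 → satisfies claim

That makes 2 counterexamples.

Answer: 2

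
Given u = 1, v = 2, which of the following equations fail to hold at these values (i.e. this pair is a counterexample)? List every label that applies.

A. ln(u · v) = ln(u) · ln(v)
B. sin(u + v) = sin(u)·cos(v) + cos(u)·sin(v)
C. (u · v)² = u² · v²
Evaluating each claim at the given values:
A. LHS = ln(2) ≈ 0.6931, RHS = 0 → fails here (LHS ≠ RHS)
B. LHS = sin(3) ≈ 0.1411, RHS = sin(1)·cos(2) + sin(2)·cos(1) ≈ 0.1411 → holds here (LHS = RHS)
C. LHS = 4, RHS = 4 → holds here (LHS = RHS)

Answer: A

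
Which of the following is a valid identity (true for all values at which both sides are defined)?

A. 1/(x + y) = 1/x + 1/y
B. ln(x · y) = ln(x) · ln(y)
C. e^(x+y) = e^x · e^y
C

A: fails at (1, 3) — LHS = 1/4, RHS = 4/3.
B: fails at (4, 4) — LHS = ln(16) ≈ 2.773, RHS = ln(4)² ≈ 1.922.
C: holds — e.g. at (2, 4), both sides equal e^6 ≈ 403.4.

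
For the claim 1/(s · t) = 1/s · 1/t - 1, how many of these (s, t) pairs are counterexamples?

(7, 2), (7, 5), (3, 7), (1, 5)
Testing each pair:
(7, 2): LHS = 1/14, RHS = -13/14 → counterexample
(7, 5): LHS = 1/35, RHS = -34/35 → counterexample
(3, 7): LHS = 1/21, RHS = -20/21 → counterexample
(1, 5): LHS = 1/5, RHS = -4/5 → counterexample

That makes 4 counterexamples.

Answer: 4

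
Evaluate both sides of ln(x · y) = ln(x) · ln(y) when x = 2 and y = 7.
LHS = ln(2 · 7) = ln(14) ≈ 2.639
RHS = ln(2) · ln(7) ≈ 1.349

LHS ≠ RHS (they differ by about 1.29), so the equation does not hold here.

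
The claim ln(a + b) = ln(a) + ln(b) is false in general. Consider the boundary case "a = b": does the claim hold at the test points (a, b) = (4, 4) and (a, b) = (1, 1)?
No, fails at both test points

At (4, 4): LHS = ln(8) ≈ 2.079 ≠ RHS = 2·ln(4) ≈ 2.773
At (1, 1): LHS = ln(2) ≈ 0.6931 ≠ RHS = 0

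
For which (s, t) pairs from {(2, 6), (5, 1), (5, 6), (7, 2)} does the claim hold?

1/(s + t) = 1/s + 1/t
Testing each pair:
(2, 6): LHS = 1/8, RHS = 2/3 → fails
(5, 1): LHS = 1/6, RHS = 6/5 → fails
(5, 6): LHS = 1/11, RHS = 11/30 → fails
(7, 2): LHS = 1/9, RHS = 9/14 → fails

No pair satisfies the claim.

Answer: None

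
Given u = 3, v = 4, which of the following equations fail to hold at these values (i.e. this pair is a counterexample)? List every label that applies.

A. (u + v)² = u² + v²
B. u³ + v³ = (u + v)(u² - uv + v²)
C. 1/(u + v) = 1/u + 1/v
Evaluating each claim at the given values:
A. LHS = 49, RHS = 25 → fails here (LHS ≠ RHS)
B. LHS = 91, RHS = 91 → holds here (LHS = RHS)
C. LHS = 1/7, RHS = 7/12 → fails here (LHS ≠ RHS)

Answer: A, C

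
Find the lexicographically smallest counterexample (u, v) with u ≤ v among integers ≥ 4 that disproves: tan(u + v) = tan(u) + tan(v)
Substituting (4, 4) into the claim:
LHS = tan(4 + 4) = tan(8) ≈ -6.8
RHS = tan(4) + tan(4) = 2·tan(4) ≈ 2.316

Since LHS ≠ RHS, this pair disproves the claim, and no lexicographically smaller pair (u ≤ v, integers ≥ 4) does.

For instance (9, 10) is also a counterexample (LHS = tan(19) ≈ 0.1516, RHS = tan(9) + tan(10) ≈ 0.196), but it's lexicographically larger.

Answer: (u, v) = (4, 4)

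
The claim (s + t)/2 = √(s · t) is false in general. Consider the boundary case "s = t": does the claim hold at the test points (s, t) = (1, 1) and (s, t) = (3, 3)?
At (1, 1): LHS = 1, RHS = 1 → equal
At (3, 3): LHS = 3, RHS = 3 → equal

So the claim does hold at both of these boundary points, even though it is not an identity.

Answer: Yes, holds at both test points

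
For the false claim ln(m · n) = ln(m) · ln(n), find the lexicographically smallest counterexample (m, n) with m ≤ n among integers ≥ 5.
(m, n) = (5, 5)

Substituting (5, 5) into the claim:
LHS = ln(5 · 5) = ln(25) ≈ 3.219
RHS = ln(5) · ln(5) = ln(5)² ≈ 2.59

Since LHS ≠ RHS, this pair disproves the claim, and no lexicographically smaller pair (m ≤ n, integers ≥ 5) does.

For instance (7, 12) is also a counterexample (LHS = ln(84) ≈ 4.431, RHS = ln(7)·ln(12) ≈ 4.835), but it's lexicographically larger.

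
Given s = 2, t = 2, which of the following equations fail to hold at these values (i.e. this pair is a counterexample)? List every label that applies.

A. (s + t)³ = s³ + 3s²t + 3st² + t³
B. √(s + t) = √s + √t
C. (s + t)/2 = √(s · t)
Evaluating each claim at the given values:
A. LHS = 64, RHS = 64 → holds here (LHS = RHS)
B. LHS = 2, RHS = 2·√(2) ≈ 2.828 → fails here (LHS ≠ RHS)
C. LHS = 2, RHS = 2 → holds here (LHS = RHS)

Answer: B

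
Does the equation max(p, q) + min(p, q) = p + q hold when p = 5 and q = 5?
Substituting p = 5, q = 5:

LHS = max(5, 5) + min(5, 5) = 10
RHS = 5 + 5 = 10

LHS = RHS, so the equation holds at this point.

Answer: Holds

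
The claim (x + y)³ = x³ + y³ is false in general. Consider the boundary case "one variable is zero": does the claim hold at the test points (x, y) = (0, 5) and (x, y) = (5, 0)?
At (0, 5): LHS = 125, RHS = 125 → equal
At (5, 0): LHS = 125, RHS = 125 → equal

So the claim does hold at both of these boundary points, even though it is not an identity.

Answer: Yes, holds at both test points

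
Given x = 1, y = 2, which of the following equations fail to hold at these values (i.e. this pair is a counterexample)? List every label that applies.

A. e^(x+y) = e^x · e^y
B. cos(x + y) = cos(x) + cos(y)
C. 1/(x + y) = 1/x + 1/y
Evaluating each claim at the given values:
A. LHS = e^3 ≈ 20.09, RHS = e^3 ≈ 20.09 → holds here (LHS = RHS)
B. LHS = cos(3) ≈ -0.99, RHS = cos(2) + cos(1) ≈ 0.1242 → fails here (LHS ≠ RHS)
C. LHS = 1/3, RHS = 3/2 → fails here (LHS ≠ RHS)

Answer: B, C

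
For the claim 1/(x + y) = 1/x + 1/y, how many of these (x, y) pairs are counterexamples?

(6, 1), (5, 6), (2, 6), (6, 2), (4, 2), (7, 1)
6

Testing each pair:
(6, 1): LHS = 1/7, RHS = 7/6 → counterexample
(5, 6): LHS = 1/11, RHS = 11/30 → counterexample
(2, 6): LHS = 1/8, RHS = 2/3 → counterexample
(6, 2): LHS = 1/8, RHS = 2/3 → counterexample
(4, 2): LHS = 1/6, RHS = 3/4 → counterexample
(7, 1): LHS = 1/8, RHS = 8/7 → counterexample

That makes 6 counterexamples.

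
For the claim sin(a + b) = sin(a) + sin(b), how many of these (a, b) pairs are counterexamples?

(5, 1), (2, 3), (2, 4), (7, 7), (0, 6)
Testing each pair:
(5, 1): LHS = sin(6) ≈ -0.2794, RHS = sin(5) + sin(1) ≈ -0.1175 → counterexample
(2, 3): LHS = sin(5) ≈ -0.9589, RHS = sin(3) + sin(2) ≈ 1.05 → counterexample
(2, 4): LHS = sin(6) ≈ -0.2794, RHS = sin(4) + sin(2) ≈ 0.1525 → counterexample
(7, 7): LHS = sin(14) ≈ 0.9906, RHS = 2·sin(7) ≈ 1.314 → counterexample
(0, 6): LHS = sin(6) ≈ -0.2794, RHS = sin(6) ≈ -0.2794 → satisfies claim

That makes 4 counterexamples.

Answer: 4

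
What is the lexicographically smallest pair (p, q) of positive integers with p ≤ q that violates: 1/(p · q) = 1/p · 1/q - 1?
Substituting (1, 1) into the claim:
LHS = 1/(1 · 1) = 1
RHS = 1/1 · 1/1 - 1 = 0

Since LHS ≠ RHS, this pair disproves the claim, and no lexicographically smaller pair (p ≤ q, positive integers) does.

For instance (6, 8) is also a counterexample (LHS = 1/48, RHS = -47/48), but it's lexicographically larger.

Answer: (p, q) = (1, 1)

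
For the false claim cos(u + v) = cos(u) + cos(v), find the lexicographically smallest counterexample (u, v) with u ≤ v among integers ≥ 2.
Substituting (2, 2) into the claim:
LHS = cos(2 + 2) = cos(4) ≈ -0.6536
RHS = cos(2) + cos(2) = 2·cos(2) ≈ -0.8323

Since LHS ≠ RHS, this pair disproves the claim, and no lexicographically smaller pair (u ≤ v, integers ≥ 2) does.

For instance (5, 7) is also a counterexample (LHS = cos(12) ≈ 0.8439, RHS = cos(5) + cos(7) ≈ 1.038), but it's lexicographically larger.

Answer: (u, v) = (2, 2)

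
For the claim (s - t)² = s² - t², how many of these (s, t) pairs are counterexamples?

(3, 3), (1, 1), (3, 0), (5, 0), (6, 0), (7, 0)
Testing each pair:
(3, 3): LHS = 0, RHS = 0 → satisfies claim
(1, 1): LHS = 0, RHS = 0 → satisfies claim
(3, 0): LHS = 9, RHS = 9 → satisfies claim
(5, 0): LHS = 25, RHS = 25 → satisfies claim
(6, 0): LHS = 36, RHS = 36 → satisfies claim
(7, 0): LHS = 49, RHS = 49 → satisfies claim

That makes 0 counterexamples.

Answer: 0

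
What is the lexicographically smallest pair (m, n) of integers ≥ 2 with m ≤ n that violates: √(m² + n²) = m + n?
(m, n) = (2, 2)

Substituting (2, 2) into the claim:
LHS = √(2² + 2²) = 2·√(2) ≈ 2.828
RHS = 2 + 2 = 4

Since LHS ≠ RHS, this pair disproves the claim, and no lexicographically smaller pair (m ≤ n, integers ≥ 2) does.

For instance (3, 5) is also a counterexample (LHS = √(34) ≈ 5.831, RHS = 8), but it's lexicographically larger.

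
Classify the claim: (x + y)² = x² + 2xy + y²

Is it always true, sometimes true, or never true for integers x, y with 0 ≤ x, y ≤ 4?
The identity holds for every pair in the range. For instance at (x, y) = (3, 3): both sides equal 36.

Answer: Always true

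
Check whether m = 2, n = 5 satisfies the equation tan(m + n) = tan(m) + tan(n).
Fails

Substituting m = 2, n = 5:

LHS = tan(2 + 5) = tan(7) ≈ 0.8714
RHS = tan(2) + tan(5) ≈ -5.566

LHS ≠ RHS, so the equation does not hold at this point.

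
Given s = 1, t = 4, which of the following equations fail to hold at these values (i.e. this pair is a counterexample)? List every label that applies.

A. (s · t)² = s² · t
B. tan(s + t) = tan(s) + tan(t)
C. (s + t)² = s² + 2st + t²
Evaluating each claim at the given values:
A. LHS = 16, RHS = 4 → fails here (LHS ≠ RHS)
B. LHS = tan(5) ≈ -3.381, RHS = tan(4) + tan(1) ≈ 2.715 → fails here (LHS ≠ RHS)
C. LHS = 25, RHS = 25 → holds here (LHS = RHS)

Answer: A, B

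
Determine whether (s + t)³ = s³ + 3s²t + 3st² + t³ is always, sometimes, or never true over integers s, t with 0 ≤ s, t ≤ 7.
Always true

The identity holds for every pair in the range. For instance at (s, t) = (7, 3): both sides equal 1000.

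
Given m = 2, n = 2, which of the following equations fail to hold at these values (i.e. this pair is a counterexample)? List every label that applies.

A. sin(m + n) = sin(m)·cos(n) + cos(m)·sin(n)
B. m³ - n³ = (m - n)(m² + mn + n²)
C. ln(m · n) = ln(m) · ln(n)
C

Evaluating each claim at the given values:
A. LHS = sin(4) ≈ -0.7568, RHS = 2·sin(2)·cos(2) ≈ -0.7568 → holds here (LHS = RHS)
B. LHS = 0, RHS = 0 → holds here (LHS = RHS)
C. LHS = ln(4) ≈ 1.386, RHS = ln(2)² ≈ 0.4805 → fails here (LHS ≠ RHS)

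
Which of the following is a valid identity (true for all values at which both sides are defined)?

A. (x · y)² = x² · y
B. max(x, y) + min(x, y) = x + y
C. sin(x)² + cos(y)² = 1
B

A: fails at (1, 3) — LHS = 9, RHS = 3.
B: holds — e.g. at (1, 5), both sides equal 6.
C: fails at (4, 6) — LHS = sin(4)² + cos(6)² ≈ 1.495, RHS = 1.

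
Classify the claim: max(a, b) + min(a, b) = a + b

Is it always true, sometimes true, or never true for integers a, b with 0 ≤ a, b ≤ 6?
Always true

The identity holds for every pair in the range. For instance at (a, b) = (4, 1): both sides equal 5.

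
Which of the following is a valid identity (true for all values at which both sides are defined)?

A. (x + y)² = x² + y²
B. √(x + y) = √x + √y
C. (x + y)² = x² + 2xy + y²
C

A: fails at (4, 5) — LHS = 81, RHS = 41.
B: fails at (3, 4) — LHS = √(7) ≈ 2.646, RHS = √(3) + 2 ≈ 3.732.
C: holds — e.g. at (6, 7), both sides equal 169.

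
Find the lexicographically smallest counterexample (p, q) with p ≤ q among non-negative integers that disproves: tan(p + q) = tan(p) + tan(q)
(p, q) = (1, 1)

At (0, 7): both sides equal tan(7) ≈ 0.8714, so it holds there.

Substituting (1, 1) into the claim:
LHS = tan(1 + 1) = tan(2) ≈ -2.185
RHS = tan(1) + tan(1) = 2·tan(1) ≈ 3.115

Since LHS ≠ RHS, this pair disproves the claim, and no lexicographically smaller pair (p ≤ q, non-negative integers) does.

For instance (3, 7) is also a counterexample (LHS = tan(10) ≈ 0.6484, RHS = tan(3) + tan(7) ≈ 0.7289), but it's lexicographically larger.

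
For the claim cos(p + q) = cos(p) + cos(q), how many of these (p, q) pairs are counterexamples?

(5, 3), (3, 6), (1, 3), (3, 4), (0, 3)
5

Testing each pair:
(5, 3): LHS = cos(8) ≈ -0.1455, RHS = cos(3) + cos(5) ≈ -0.7063 → counterexample
(3, 6): LHS = cos(9) ≈ -0.9111, RHS = cos(3) + cos(6) ≈ -0.02982 → counterexample
(1, 3): LHS = cos(4) ≈ -0.6536, RHS = cos(3) + cos(1) ≈ -0.4497 → counterexample
(3, 4): LHS = cos(7) ≈ 0.7539, RHS = cos(3) + cos(4) ≈ -1.644 → counterexample
(0, 3): LHS = cos(3) ≈ -0.99, RHS = cos(3) + 1 ≈ 0.01001 → counterexample

That makes 5 counterexamples.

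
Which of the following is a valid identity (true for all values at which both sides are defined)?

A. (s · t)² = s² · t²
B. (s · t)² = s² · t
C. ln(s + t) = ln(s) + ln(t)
A: holds — e.g. at (1, 4), both sides equal 16.
B: fails at (5, 8) — LHS = 1600, RHS = 200.
C: fails at (5, 8) — LHS = ln(13) ≈ 2.565, RHS = ln(5) + ln(8) ≈ 3.689.

Answer: A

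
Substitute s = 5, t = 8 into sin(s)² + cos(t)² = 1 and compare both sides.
LHS = sin(5)² + cos(8)² ≈ 0.9407
RHS = 1

LHS ≠ RHS (they differ by about 0.05929), so the equation does not hold here.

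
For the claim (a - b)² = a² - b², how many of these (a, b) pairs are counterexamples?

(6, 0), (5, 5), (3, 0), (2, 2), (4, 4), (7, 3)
Testing each pair:
(6, 0): LHS = 36, RHS = 36 → satisfies claim
(5, 5): LHS = 0, RHS = 0 → satisfies claim
(3, 0): LHS = 9, RHS = 9 → satisfies claim
(2, 2): LHS = 0, RHS = 0 → satisfies claim
(4, 4): LHS = 0, RHS = 0 → satisfies claim
(7, 3): LHS = 16, RHS = 40 → counterexample

That makes 1 counterexample.

Answer: 1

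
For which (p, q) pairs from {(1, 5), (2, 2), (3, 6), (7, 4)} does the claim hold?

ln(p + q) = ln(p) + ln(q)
(2, 2)

Testing each pair:
(1, 5): LHS = ln(6) ≈ 1.792, RHS = ln(5) ≈ 1.609 → fails
(2, 2): LHS = ln(4) ≈ 1.386, RHS = 2·ln(2) ≈ 1.386 → holds
(3, 6): LHS = ln(9) ≈ 2.197, RHS = ln(3) + ln(6) ≈ 2.89 → fails
(7, 4): LHS = ln(11) ≈ 2.398, RHS = ln(4) + ln(7) ≈ 3.332 → fails

1 of 4 pairs satisfies the claim.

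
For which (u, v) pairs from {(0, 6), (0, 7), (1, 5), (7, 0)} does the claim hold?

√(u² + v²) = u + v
Testing each pair:
(0, 6): LHS = 6, RHS = 6 → holds
(0, 7): LHS = 7, RHS = 7 → holds
(1, 5): LHS = √(26) ≈ 5.099, RHS = 6 → fails
(7, 0): LHS = 7, RHS = 7 → holds

3 of 4 pairs satisfy the claim.

Answer: (0, 6), (0, 7), (7, 0)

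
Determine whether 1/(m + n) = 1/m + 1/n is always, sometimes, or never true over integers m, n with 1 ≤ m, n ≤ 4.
The claim fails for every pair in the range. For instance at (m, n) = (2, 3): LHS = 1/5, RHS = 5/6.

Answer: Never true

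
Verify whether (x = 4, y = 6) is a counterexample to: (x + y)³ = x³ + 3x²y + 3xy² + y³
Substituting x = 4, y = 6:
LHS = (4 + 6)³ = 1000
RHS = 4³ + 3·4²·6 + 3·4·6² + 6³ = 1000

The sides agree, so this pair does not disprove the claim.

Answer: No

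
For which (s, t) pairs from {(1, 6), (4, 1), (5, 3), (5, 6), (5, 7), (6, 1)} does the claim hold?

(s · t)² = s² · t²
Testing each pair:
(1, 6): LHS = 36, RHS = 36 → holds
(4, 1): LHS = 16, RHS = 16 → holds
(5, 3): LHS = 225, RHS = 225 → holds
(5, 6): LHS = 900, RHS = 900 → holds
(5, 7): LHS = 1225, RHS = 1225 → holds
(6, 1): LHS = 36, RHS = 36 → holds

Every pair satisfies the claim.

Answer: All pairs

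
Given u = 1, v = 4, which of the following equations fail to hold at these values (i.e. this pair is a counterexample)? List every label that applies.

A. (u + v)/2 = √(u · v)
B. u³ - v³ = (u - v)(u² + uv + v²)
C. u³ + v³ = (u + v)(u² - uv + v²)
A

Evaluating each claim at the given values:
A. LHS = 5/2, RHS = 2 → fails here (LHS ≠ RHS)
B. LHS = -63, RHS = -63 → holds here (LHS = RHS)
C. LHS = 65, RHS = 65 → holds here (LHS = RHS)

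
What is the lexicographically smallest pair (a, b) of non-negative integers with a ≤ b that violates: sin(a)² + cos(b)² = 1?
(a, b) = (0, 1)

Substituting (0, 1) into the claim:
LHS = sin(0)² + cos(1)² = cos(1)² ≈ 0.2919
RHS = 1

Since LHS ≠ RHS, this pair disproves the claim, and no lexicographically smaller pair (a ≤ b, non-negative integers) does.

For instance (4, 6) is also a counterexample (LHS = sin(4)² + cos(6)² ≈ 1.495, RHS = 1), but it's lexicographically larger.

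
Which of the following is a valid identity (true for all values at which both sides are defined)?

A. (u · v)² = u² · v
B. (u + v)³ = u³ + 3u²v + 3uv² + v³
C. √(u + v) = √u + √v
B

A: fails at (2, 2) — LHS = 16, RHS = 8.
B: holds — e.g. at (4, 4), both sides equal 512.
C: fails at (2, 4) — LHS = √(6) ≈ 2.449, RHS = √(2) + 2 ≈ 3.414.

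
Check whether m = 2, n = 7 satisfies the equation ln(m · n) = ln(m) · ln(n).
Fails

Substituting m = 2, n = 7:

LHS = ln(2 · 7) = ln(14) ≈ 2.639
RHS = ln(2) · ln(7) ≈ 1.349

LHS ≠ RHS, so the equation does not hold at this point.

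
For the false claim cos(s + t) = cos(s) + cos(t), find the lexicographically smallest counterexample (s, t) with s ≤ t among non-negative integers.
(s, t) = (0, 0)

Substituting (0, 0) into the claim:
LHS = cos(0 + 0) = 1
RHS = cos(0) + cos(0) = 2

Since LHS ≠ RHS, this pair disproves the claim, and no lexicographically smaller pair (s ≤ t, non-negative integers) does.

For instance (1, 6) is also a counterexample (LHS = cos(7) ≈ 0.7539, RHS = cos(1) + cos(6) ≈ 1.5), but it's lexicographically larger.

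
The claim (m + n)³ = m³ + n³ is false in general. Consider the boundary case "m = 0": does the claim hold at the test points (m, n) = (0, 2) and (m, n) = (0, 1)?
Yes, holds at both test points

At (0, 2): LHS = 8, RHS = 8 → equal
At (0, 1): LHS = 1, RHS = 1 → equal

So the claim does hold at both of these boundary points, even though it is not an identity.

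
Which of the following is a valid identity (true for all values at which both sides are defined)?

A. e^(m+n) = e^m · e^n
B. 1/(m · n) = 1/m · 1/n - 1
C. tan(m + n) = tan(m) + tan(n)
A

A: holds — e.g. at (1, 5), both sides equal e^6 ≈ 403.4.
B: fails at (2, 5) — LHS = 1/10, RHS = -9/10.
C: fails at (5, 5) — LHS = tan(10) ≈ 0.6484, RHS = 2·tan(5) ≈ -6.761.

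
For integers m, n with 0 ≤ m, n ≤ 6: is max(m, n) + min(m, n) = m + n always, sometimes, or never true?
The identity holds for every pair in the range. For instance at (m, n) = (0, 6): both sides equal 6.

Answer: Always true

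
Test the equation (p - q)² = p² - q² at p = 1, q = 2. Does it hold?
Fails

Substituting p = 1, q = 2:

LHS = (1 - 2)² = 1
RHS = 1² - 2² = -3

LHS ≠ RHS, so the equation does not hold at this point.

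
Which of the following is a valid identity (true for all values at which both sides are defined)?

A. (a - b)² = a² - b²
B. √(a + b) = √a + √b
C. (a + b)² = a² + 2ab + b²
C

A: fails at (3, 5) — LHS = 4, RHS = -16.
B: fails at (2, 2) — LHS = 2, RHS = 2·√(2) ≈ 2.828.
C: holds — e.g. at (4, 4), both sides equal 64.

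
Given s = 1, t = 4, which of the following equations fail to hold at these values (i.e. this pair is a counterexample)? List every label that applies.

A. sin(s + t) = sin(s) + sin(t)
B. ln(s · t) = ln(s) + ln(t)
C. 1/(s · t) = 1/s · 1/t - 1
Evaluating each claim at the given values:
A. LHS = sin(5) ≈ -0.9589, RHS = sin(4) + sin(1) ≈ 0.08467 → fails here (LHS ≠ RHS)
B. LHS = ln(4) ≈ 1.386, RHS = ln(4) ≈ 1.386 → holds here (LHS = RHS)
C. LHS = 1/4, RHS = -3/4 → fails here (LHS ≠ RHS)

Answer: A, C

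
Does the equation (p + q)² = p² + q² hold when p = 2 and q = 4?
Fails

Substituting p = 2, q = 4:

LHS = (2 + 4)² = 36
RHS = 2² + 4² = 20

LHS ≠ RHS, so the equation does not hold at this point.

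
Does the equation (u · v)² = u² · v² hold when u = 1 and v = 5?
Substituting u = 1, v = 5:

LHS = (1 · 5)² = 25
RHS = 1² · 5² = 25

LHS = RHS, so the equation holds at this point.

Answer: Holds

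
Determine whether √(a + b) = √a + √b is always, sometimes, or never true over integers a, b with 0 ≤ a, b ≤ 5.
Sometimes true

It holds at (a, b) = (4, 0) (both sides equal 2), but fails at (a, b) = (2, 2) (LHS = 2, RHS = 2·√(2) ≈ 2.828).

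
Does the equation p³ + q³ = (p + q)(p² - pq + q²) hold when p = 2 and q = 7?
Holds

Substituting p = 2, q = 7:

LHS = 2³ + 7³ = 351
RHS = (2 + 7)(2² - 2·7 + 7²) = 351

LHS = RHS, so the equation holds at this point.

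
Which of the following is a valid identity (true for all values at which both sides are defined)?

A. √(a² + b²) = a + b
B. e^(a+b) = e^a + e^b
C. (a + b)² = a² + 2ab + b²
C

A: fails at (1, 1) — LHS = √(2) ≈ 1.414, RHS = 2.
B: fails at (4, 6) — LHS = e^10 ≈ 22026.5, RHS = e^4 + e^6 ≈ 458.
C: holds — e.g. at (6, 7), both sides equal 169.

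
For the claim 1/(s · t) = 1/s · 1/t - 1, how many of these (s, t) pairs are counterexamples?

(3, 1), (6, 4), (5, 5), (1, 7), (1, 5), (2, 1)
6

Testing each pair:
(3, 1): LHS = 1/3, RHS = -2/3 → counterexample
(6, 4): LHS = 1/24, RHS = -23/24 → counterexample
(5, 5): LHS = 1/25, RHS = -24/25 → counterexample
(1, 7): LHS = 1/7, RHS = -6/7 → counterexample
(1, 5): LHS = 1/5, RHS = -4/5 → counterexample
(2, 1): LHS = 1/2, RHS = -1/2 → counterexample

That makes 6 counterexamples.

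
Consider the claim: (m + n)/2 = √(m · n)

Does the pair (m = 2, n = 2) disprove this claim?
Substituting m = 2, n = 2:
LHS = (2 + 2)/2 = 2
RHS = √(2 · 2) = 2

The sides agree, so this pair does not disprove the claim.

Answer: No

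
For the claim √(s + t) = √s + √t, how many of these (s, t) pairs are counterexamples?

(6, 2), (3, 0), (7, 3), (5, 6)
Testing each pair:
(6, 2): LHS = 2·√(2) ≈ 2.828, RHS = √(2) + √(6) ≈ 3.864 → counterexample
(3, 0): LHS = √(3) ≈ 1.732, RHS = √(3) ≈ 1.732 → satisfies claim
(7, 3): LHS = √(10) ≈ 3.162, RHS = √(3) + √(7) ≈ 4.378 → counterexample
(5, 6): LHS = √(11) ≈ 3.317, RHS = √(5) + √(6) ≈ 4.686 → counterexample

That makes 3 counterexamples.

Answer: 3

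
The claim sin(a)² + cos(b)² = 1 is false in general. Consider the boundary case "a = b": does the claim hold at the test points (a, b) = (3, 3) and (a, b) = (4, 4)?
At (3, 3): LHS = sin(3)² + cos(3)² = 1, RHS = 1 → equal
At (4, 4): LHS = cos(4)² + sin(4)² = 1, RHS = 1 → equal

So the claim does hold at both of these boundary points, even though it is not an identity.

Answer: Yes, holds at both test points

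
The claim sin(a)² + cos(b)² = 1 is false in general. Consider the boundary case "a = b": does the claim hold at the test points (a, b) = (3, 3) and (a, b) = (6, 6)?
At (3, 3): LHS = sin(3)² + cos(3)² = 1, RHS = 1 → equal
At (6, 6): LHS = sin(6)² + cos(6)² = 1, RHS = 1 → equal

So the claim does hold at both of these boundary points, even though it is not an identity.

Answer: Yes, holds at both test points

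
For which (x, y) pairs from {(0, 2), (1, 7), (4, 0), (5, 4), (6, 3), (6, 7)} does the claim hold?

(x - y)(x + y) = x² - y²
All pairs

Testing each pair:
(0, 2): LHS = -4, RHS = -4 → holds
(1, 7): LHS = -48, RHS = -48 → holds
(4, 0): LHS = 16, RHS = 16 → holds
(5, 4): LHS = 9, RHS = 9 → holds
(6, 3): LHS = 27, RHS = 27 → holds
(6, 7): LHS = -13, RHS = -13 → holds

Every pair satisfies the claim.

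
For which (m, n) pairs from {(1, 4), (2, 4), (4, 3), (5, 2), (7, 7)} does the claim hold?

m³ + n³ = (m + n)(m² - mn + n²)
Testing each pair:
(1, 4): LHS = 65, RHS = 65 → holds
(2, 4): LHS = 72, RHS = 72 → holds
(4, 3): LHS = 91, RHS = 91 → holds
(5, 2): LHS = 133, RHS = 133 → holds
(7, 7): LHS = 686, RHS = 686 → holds

Every pair satisfies the claim.

Answer: All pairs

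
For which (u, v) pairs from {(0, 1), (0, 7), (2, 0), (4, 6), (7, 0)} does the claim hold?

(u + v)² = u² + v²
(0, 1), (0, 7), (2, 0), (7, 0)

Testing each pair:
(0, 1): LHS = 1, RHS = 1 → holds
(0, 7): LHS = 49, RHS = 49 → holds
(2, 0): LHS = 4, RHS = 4 → holds
(4, 6): LHS = 100, RHS = 52 → fails
(7, 0): LHS = 49, RHS = 49 → holds

4 of 5 pairs satisfy the claim.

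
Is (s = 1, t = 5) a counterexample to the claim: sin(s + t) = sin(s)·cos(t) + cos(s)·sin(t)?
Substituting s = 1, t = 5:
LHS = sin(1 + 5) = sin(6) ≈ -0.2794
RHS = sin(1)·cos(5) + cos(1)·sin(5) = sin(5)·cos(1) + sin(1)·cos(5) ≈ -0.2794

The sides agree, so this pair does not disprove the claim.

Answer: No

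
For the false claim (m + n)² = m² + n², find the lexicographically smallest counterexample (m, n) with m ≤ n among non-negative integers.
(m, n) = (1, 1)

Substituting (1, 1) into the claim:
LHS = (1 + 1)² = 4
RHS = 1² + 1² = 2

Since LHS ≠ RHS, this pair disproves the claim, and no lexicographically smaller pair (m ≤ n, non-negative integers) does.

For instance (4, 6) is also a counterexample (LHS = 100, RHS = 52), but it's lexicographically larger.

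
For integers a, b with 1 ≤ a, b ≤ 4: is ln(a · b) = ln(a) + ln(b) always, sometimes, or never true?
Always true

The identity holds for every pair in the range. For instance at (a, b) = (3, 3): both sides equal ln(9) ≈ 2.197.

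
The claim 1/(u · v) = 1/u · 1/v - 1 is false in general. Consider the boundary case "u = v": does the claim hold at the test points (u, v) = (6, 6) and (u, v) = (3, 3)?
No, fails at both test points

At (6, 6): LHS = 1/36 ≠ RHS = -35/36
At (3, 3): LHS = 1/9 ≠ RHS = -8/9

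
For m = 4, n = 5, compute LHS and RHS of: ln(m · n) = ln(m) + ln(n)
LHS = ln(4 · 5) = ln(20) ≈ 2.996
RHS = ln(4) + ln(5) ≈ 2.996

LHS = RHS: the two sides agree.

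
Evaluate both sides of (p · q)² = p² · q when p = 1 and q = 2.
LHS = (1 · 2)² = 4
RHS = 1² · 2 = 2

LHS ≠ RHS, so the equation does not hold here.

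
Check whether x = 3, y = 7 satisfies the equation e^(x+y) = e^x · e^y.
Substituting x = 3, y = 7:

LHS = e^(3+7) = e^10 ≈ 22026.5
RHS = e^3 · e^7 = e^10 ≈ 22026.5

LHS = RHS, so the equation holds at this point.

Answer: Holds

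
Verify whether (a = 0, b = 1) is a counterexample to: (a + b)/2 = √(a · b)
Yes

Substituting a = 0, b = 1:
LHS = (0 + 1)/2 = 1/2
RHS = √(0 · 1) = 0

Since LHS ≠ RHS, this pair disproves the claim.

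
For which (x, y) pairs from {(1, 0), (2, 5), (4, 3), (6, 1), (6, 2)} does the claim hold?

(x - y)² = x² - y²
(1, 0)

Testing each pair:
(1, 0): LHS = 1, RHS = 1 → holds
(2, 5): LHS = 9, RHS = -21 → fails
(4, 3): LHS = 1, RHS = 7 → fails
(6, 1): LHS = 25, RHS = 35 → fails
(6, 2): LHS = 16, RHS = 32 → fails

1 of 5 pairs satisfies the claim.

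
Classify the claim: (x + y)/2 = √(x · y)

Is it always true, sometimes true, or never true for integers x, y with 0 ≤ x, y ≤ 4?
It holds at (x, y) = (1, 1) (both sides equal 1), but fails at (x, y) = (4, 1) (LHS = 5/2, RHS = 2).

Answer: Sometimes true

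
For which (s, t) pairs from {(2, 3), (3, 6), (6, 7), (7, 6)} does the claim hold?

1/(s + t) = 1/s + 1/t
None

Testing each pair:
(2, 3): LHS = 1/5, RHS = 5/6 → fails
(3, 6): LHS = 1/9, RHS = 1/2 → fails
(6, 7): LHS = 1/13, RHS = 13/42 → fails
(7, 6): LHS = 1/13, RHS = 13/42 → fails

No pair satisfies the claim.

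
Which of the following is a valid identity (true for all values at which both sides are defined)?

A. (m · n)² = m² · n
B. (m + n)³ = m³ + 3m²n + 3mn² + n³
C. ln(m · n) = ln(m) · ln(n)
A: fails at (2, 5) — LHS = 100, RHS = 20.
B: holds — e.g. at (1, 5), both sides equal 216.
C: fails at (1, 3) — LHS = ln(3) ≈ 1.099, RHS = 0.

Answer: B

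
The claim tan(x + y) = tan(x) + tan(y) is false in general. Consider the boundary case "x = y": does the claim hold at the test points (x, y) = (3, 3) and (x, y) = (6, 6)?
At (3, 3): LHS = tan(6) ≈ -0.291 ≠ RHS = 2·tan(3) ≈ -0.2851
At (6, 6): LHS = tan(12) ≈ -0.6359 ≠ RHS = 2·tan(6) ≈ -0.582

Answer: No, fails at both test points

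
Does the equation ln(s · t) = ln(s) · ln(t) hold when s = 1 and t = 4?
Substituting s = 1, t = 4:

LHS = ln(1 · 4) = ln(4) ≈ 1.386
RHS = ln(1) · ln(4) = 0

LHS ≠ RHS, so the equation does not hold at this point.

Answer: Fails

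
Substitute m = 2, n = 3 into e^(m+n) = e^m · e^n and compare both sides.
LHS = e^(2+3) = e^5 ≈ 148.4
RHS = e^2 · e^3 = e^5 ≈ 148.4

LHS = RHS: the two sides agree.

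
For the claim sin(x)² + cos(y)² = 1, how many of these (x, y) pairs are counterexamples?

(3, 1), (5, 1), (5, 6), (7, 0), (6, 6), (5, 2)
Testing each pair:
(3, 1): LHS = sin(3)² + cos(1)² ≈ 0.3118, RHS = 1 → counterexample
(5, 1): LHS = cos(1)² + sin(5)² ≈ 1.211, RHS = 1 → counterexample
(5, 6): LHS = sin(5)² + cos(6)² ≈ 1.841, RHS = 1 → counterexample
(7, 0): LHS = sin(7)² + 1 ≈ 1.432, RHS = 1 → counterexample
(6, 6): LHS = sin(6)² + cos(6)² = 1, RHS = 1 → satisfies claim
(5, 2): LHS = cos(2)² + sin(5)² ≈ 1.093, RHS = 1 → counterexample

That makes 5 counterexamples.

Answer: 5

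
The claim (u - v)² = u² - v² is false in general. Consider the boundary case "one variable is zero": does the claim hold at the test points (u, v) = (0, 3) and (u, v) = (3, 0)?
Only at (3, 0)

At (0, 3): LHS = 9 ≠ RHS = -9
At (3, 0): LHS = 9, RHS = 9 → equal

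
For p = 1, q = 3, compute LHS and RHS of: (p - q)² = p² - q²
LHS = (1 - 3)² = 4
RHS = 1² - 3² = -8

LHS ≠ RHS, so the equation does not hold here.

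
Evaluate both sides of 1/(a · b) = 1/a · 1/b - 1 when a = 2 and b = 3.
LHS = 1/(2 · 3) = 1/6
RHS = 1/2 · 1/3 - 1 = -5/6

LHS ≠ RHS, so the equation does not hold here.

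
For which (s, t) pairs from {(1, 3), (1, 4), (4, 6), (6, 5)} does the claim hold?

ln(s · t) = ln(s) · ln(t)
None

Testing each pair:
(1, 3): LHS = ln(3) ≈ 1.099, RHS = 0 → fails
(1, 4): LHS = ln(4) ≈ 1.386, RHS = 0 → fails
(4, 6): LHS = ln(24) ≈ 3.178, RHS = ln(4)·ln(6) ≈ 2.484 → fails
(6, 5): LHS = ln(30) ≈ 3.401, RHS = ln(5)·ln(6) ≈ 2.884 → fails

No pair satisfies the claim.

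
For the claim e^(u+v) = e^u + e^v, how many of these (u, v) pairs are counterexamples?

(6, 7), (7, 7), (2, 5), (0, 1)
Testing each pair:
(6, 7): LHS = e^13 ≈ 442413.4, RHS = e^6 + e^7 ≈ 1500 → counterexample
(7, 7): LHS = e^14 ≈ 1202604.3, RHS = 2·e^7 ≈ 2193 → counterexample
(2, 5): LHS = e^7 ≈ 1097, RHS = e^2 + e^5 ≈ 155.8 → counterexample
(0, 1): LHS = e ≈ 2.718, RHS = 1 + e ≈ 3.718 → counterexample

That makes 4 counterexamples.

Answer: 4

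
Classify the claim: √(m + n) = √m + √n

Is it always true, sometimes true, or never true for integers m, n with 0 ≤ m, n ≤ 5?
It holds at (m, n) = (0, 1) (both sides equal 1), but fails at (m, n) = (4, 3) (LHS = √(7) ≈ 2.646, RHS = √(3) + 2 ≈ 3.732).

Answer: Sometimes true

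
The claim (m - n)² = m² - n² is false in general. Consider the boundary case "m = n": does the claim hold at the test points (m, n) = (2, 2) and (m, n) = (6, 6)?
At (2, 2): LHS = 0, RHS = 0 → equal
At (6, 6): LHS = 0, RHS = 0 → equal

So the claim does hold at both of these boundary points, even though it is not an identity.

Answer: Yes, holds at both test points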